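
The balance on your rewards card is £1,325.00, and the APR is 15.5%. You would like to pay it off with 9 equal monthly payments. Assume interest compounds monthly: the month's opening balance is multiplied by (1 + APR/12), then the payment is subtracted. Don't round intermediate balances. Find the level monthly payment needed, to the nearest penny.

£156.89

Monthly rate r = 15.5%/12 = 1.29167% = 0.0129167.
Level-payment amortization: P = B₀·r / (1 − (1+r)^(−n)) = 1325.00·0.0129167 / (1 − 1.01292^(−9)).
Denominator 1 − (1+r)^(−9) = 0.109084436.
P = 17.1146 / 0.109084436 ≈ 156.89.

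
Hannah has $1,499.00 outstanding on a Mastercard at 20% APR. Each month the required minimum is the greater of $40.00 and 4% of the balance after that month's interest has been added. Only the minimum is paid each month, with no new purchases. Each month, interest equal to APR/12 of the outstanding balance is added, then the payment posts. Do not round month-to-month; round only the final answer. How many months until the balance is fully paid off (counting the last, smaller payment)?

50 months

Monthly rate r = 20%/12 = 1.66667% = 0.0166667.
While 4% of the post-interest balance exceeds $40.00, each month B ← (B·(1+r))·(1 − 0.04), i.e. B shrinks by the factor (1+r)·0.96 = 0.976.
This holds for months 1–18. Entering month 19 the balance is $968.05; 4% of the post-interest balance is now below $40.00, so the flat $40.00 minimum applies from here.
From month 19 a fixed $40.00 at rate r clears $968.05 in 32 more payments. Total: 18 + 32 = 50 months.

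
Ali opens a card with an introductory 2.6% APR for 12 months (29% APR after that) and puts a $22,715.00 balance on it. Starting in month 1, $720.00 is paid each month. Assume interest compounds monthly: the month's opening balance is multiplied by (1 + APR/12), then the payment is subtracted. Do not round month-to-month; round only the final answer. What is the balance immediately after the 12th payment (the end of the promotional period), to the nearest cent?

Promo months 1–12 at r₀ = 2.6%/12 = 0.00216667; months 13+ at r₁ = 29%/12 = 0.0241667.
After month 12: iterate B ← B·(1+r₀) − $720.00 for 12 months → $14,568.97.

$14,568.97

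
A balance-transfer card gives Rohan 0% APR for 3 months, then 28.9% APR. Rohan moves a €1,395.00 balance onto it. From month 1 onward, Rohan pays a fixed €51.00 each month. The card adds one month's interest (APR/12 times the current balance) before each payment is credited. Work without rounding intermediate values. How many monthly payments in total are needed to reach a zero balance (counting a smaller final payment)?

41 payments

Promo months 1–3 at r₀ = 0%/12 = 0; months 4+ at r₁ = 28.9%/12 = 0.0240833.
After month 3 (no interest yet): B = €1,395.00 − 3·€51.00 = €1,242.00.
Then at r₁ with €51.00/mo: n₂ = −ln(1 − r₁·B/P)/ln(1+r₁) ≈ 37.11 → 38 more payments.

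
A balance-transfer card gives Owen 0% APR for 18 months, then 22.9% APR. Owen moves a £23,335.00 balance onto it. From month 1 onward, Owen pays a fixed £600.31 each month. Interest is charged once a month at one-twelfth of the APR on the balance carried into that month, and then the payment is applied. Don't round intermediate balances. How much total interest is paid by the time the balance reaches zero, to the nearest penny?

Promo months 1–18 at r₀ = 0%/12 = 0; months 19+ at r₁ = 22.9%/12 = 0.0190833.
After month 18 (no interest yet): B = £23,335.00 − 18·£600.31 = £12,529.42.
Then at r₁ with £600.31/mo: n₂ = −ln(1 − r₁·B/P)/ln(1+r₁) ≈ 26.87 → 27 more payments.
Total paid = 44·£600.31 + £524.72 = £26,938.36; interest = £26,938.36 − £23,335.00 = £3,603.36.

£3,603.36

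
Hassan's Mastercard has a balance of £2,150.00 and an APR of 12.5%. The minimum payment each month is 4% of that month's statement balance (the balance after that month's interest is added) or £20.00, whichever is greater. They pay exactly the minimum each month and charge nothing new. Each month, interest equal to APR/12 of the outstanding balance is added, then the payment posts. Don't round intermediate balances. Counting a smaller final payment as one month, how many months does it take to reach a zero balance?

Monthly rate r = 12.5%/12 = 1.04167% = 0.0104167.
While 4% of the post-interest balance exceeds £20.00, each month B ← (B·(1+r))·(1 − 0.04), i.e. B shrinks by the factor (1+r)·0.96 = 0.97.
This holds for months 1–49. Entering month 50 the balance is £483.34; 4% of the post-interest balance is now below £20.00, so the flat £20.00 minimum applies from here.
From month 50 a fixed £20.00 at rate r clears £483.34 in 28 more payments. Total: 49 + 28 = 77 months.

77 months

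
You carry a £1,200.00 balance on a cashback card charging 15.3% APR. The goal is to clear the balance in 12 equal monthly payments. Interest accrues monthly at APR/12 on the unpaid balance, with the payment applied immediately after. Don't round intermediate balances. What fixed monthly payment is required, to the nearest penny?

Monthly rate r = 15.3%/12 = 1.275% = 0.01275.
Level-payment amortization: P = B₀·r / (1 − (1+r)^(−n)) = 1200.00·0.01275 / (1 − 1.01275^(−12)).
Denominator 1 − (1+r)^(−12) = 0.141039926.
P = 15.3 / 0.141039926 ≈ 108.48.

£108.48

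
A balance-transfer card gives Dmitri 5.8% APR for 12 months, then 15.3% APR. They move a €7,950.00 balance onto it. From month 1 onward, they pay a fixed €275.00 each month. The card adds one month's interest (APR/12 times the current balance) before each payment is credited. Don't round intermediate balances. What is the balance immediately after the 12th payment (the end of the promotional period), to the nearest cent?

Promo months 1–12 at r₀ = 5.8%/12 = 0.00483333; months 13+ at r₁ = 15.3%/12 = 0.01275.
After month 12: iterate B ← B·(1+r₀) − €275.00 for 12 months → €5,034.40.

€5,034.40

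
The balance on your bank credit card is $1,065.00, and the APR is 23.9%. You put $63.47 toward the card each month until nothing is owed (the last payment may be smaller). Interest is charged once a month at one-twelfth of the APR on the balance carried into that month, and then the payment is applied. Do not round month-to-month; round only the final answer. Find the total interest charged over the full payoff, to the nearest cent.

Monthly rate r = 23.9%/12 = 1.99167% = 0.0199167.
Payoff takes n = ⌈−ln(1 − rB₀/P)/ln(1+r)⌉ = ⌈20.626⌉ = 21 payments; the last is $39.85.
Total paid = 20·$63.47 + $39.85 = $1,309.25.
Total interest = total paid − principal = $1,309.25 − $1,065.00 = $244.25.

$244.25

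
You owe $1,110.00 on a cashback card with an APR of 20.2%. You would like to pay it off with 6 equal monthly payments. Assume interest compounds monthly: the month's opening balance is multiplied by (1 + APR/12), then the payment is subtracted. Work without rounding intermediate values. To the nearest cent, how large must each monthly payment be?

Monthly rate r = 20.2%/12 = 1.68333% = 0.0168333.
Level-payment amortization: P = B₀·r / (1 − (1+r)^(−n)) = 1110.00·0.0168333 / (1 − 1.01683^(−6)).
Denominator 1 − (1+r)^(−6) = 0.0953067451.
P = 18.685 / 0.0953067451 ≈ 196.05.

$196.05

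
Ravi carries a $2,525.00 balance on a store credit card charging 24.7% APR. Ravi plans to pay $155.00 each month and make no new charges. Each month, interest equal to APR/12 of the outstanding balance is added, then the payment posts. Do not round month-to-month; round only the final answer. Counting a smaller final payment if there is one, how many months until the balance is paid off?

Monthly rate r = 24.7%/12 = 2.05833% = 0.0205833.
Recurrence: B ← B·(1+r) − $155.00.
Month 1: interest $51.97; balance after payment $2,421.97.
Month 2: interest $49.85; balance after payment $2,316.83.
Closed form: n = −ln(1 − rB₀/P)/ln(1+r) = −ln(0.66469)/ln(1.02058) ≈ 20.046, so the balance reaches zero during payment 21.

21 payments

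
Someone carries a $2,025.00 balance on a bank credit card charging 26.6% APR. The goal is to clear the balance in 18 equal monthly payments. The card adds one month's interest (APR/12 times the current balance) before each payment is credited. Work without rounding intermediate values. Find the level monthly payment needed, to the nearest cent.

Monthly rate r = 26.6%/12 = 2.21667% = 0.0221667.
Level-payment amortization: P = B₀·r / (1 − (1+r)^(−n)) = 2025.00·0.0221667 / (1 − 1.02217^(−18)).
Denominator 1 − (1+r)^(−18) = 0.326078763.
P = 44.8875 / 0.326078763 ≈ 137.66.

$137.66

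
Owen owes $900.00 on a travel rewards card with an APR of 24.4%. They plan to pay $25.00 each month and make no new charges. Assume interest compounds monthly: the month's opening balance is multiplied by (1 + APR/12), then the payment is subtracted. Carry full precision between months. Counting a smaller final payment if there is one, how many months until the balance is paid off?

Monthly rate r = 24.4%/12 = 2.03333% = 0.0203333.
Recurrence: B ← B·(1+r) − $25.00.
Month 1: interest $18.30; balance after payment $893.30.
Month 2: interest $18.16; balance after payment $886.46.
Closed form: n = −ln(1 − rB₀/P)/ln(1+r) = −ln(0.268)/ln(1.02033) ≈ 65.415, so the balance reaches zero during payment 66.

66 months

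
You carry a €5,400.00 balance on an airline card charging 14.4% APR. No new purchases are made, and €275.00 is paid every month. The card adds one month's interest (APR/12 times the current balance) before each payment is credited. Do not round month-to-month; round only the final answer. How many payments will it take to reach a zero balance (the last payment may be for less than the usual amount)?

23 payments

Monthly rate r = 14.4%/12 = 1.2% = 0.012.
Recurrence: B ← B·(1+r) − €275.00.
Month 1: interest €64.80; balance after payment €5,189.80.
Month 2: interest €62.28; balance after payment €4,977.08.
Closed form: n = −ln(1 − rB₀/P)/ln(1+r) = −ln(0.76436)/ln(1.012) ≈ 22.527, so the balance reaches zero during payment 23.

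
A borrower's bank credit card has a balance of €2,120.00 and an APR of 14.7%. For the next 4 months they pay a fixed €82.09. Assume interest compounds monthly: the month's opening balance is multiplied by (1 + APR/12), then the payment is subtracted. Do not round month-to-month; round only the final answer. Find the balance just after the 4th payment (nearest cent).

Monthly rate r = 14.7%/12 = 1.225% = 0.01225.
Each month: B ← B·(1+r) − €82.09.
Month 1: interest €25.97; balance after payment €2,063.88.
Month 2: interest €25.28; balance after payment €2,007.07.
Month 3: interest €24.59; balance after payment €1,949.57.
Month 4: interest €23.88; balance after payment €1,891.36.

€1,891.36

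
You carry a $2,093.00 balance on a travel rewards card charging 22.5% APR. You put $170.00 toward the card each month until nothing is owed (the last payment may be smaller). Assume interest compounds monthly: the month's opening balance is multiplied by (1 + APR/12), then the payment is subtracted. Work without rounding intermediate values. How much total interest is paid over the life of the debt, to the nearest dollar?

Monthly rate r = 22.5%/12 = 1.875% = 0.01875.
Payoff takes n = ⌈−ln(1 − rB₀/P)/ln(1+r)⌉ = ⌈14.129⌉ = 15 payments; the last is $22.09.
Total paid = 14·$170.00 + $22.09 = $2,402.09.
Total interest = total paid − principal = $2,402.09 − $2,093.00 = $309.09.

$309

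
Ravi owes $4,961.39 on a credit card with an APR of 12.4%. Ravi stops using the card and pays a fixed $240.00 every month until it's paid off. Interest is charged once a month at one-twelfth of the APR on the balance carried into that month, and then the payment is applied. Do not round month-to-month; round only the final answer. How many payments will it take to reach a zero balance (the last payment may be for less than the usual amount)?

24 payments

Monthly rate r = 12.4%/12 = 1.03333% = 0.0103333.
Recurrence: B ← B·(1+r) − $240.00.
Month 1: interest $51.27; balance after payment $4,772.66.
Month 2: interest $49.32; balance after payment $4,581.98.
Closed form: n = −ln(1 − rB₀/P)/ln(1+r) = −ln(0.78638)/ln(1.01033) ≈ 23.376, so the balance reaches zero during payment 24.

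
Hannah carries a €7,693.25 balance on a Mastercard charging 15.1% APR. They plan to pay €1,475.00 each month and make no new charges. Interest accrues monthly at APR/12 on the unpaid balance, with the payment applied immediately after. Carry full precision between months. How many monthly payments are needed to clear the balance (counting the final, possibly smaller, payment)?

6 months

Monthly rate r = 15.1%/12 = 1.25833% = 0.0125833.
Recurrence: B ← B·(1+r) − €1,475.00.
Month 1: interest €96.81; balance after payment €6,315.06.
Month 2: interest €79.46; balance after payment €4,919.52.
Month 3: interest €61.90; balance after payment €3,506.43.
Month 4: interest €44.12; balance after payment €2,075.55.
Month 5: interest €26.12; balance after payment €626.66.
Month 6: interest €7.89; balance after payment €0.00.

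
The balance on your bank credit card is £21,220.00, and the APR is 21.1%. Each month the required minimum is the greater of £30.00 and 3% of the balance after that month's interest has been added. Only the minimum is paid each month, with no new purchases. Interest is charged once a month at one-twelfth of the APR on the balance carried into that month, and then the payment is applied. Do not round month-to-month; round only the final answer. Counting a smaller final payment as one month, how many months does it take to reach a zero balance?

Monthly rate r = 21.1%/12 = 1.75833% = 0.0175833.
While 3% of the post-interest balance exceeds £30.00, each month B ← (B·(1+r))·(1 − 0.03), i.e. B shrinks by the factor (1+r)·0.97 = 0.98706.
This holds for months 1–236. Entering month 237 the balance is £980.37; 3% of the post-interest balance is now below £30.00, so the flat £30.00 minimum applies from here.
From month 237 a fixed £30.00 at rate r clears £980.37 in 50 more payments. Total: 236 + 50 = 286 months.

286 months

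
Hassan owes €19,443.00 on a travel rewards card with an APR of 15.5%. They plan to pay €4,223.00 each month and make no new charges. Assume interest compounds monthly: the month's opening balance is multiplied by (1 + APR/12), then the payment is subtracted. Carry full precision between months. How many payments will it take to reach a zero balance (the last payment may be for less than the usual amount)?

Monthly rate r = 15.5%/12 = 1.29167% = 0.0129167.
Recurrence: B ← B·(1+r) − €4,223.00.
Month 1: interest €251.14; balance after payment €15,471.14.
Month 2: interest €199.84; balance after payment €11,447.97.
Month 3: interest €147.87; balance after payment €7,372.84.
Month 4: interest €95.23; balance after payment €3,245.08.
Month 5: interest €41.92; balance after payment €0.00.

5 payments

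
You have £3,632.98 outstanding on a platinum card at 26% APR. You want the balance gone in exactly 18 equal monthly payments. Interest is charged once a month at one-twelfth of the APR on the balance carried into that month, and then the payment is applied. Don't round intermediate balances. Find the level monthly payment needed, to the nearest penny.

£245.89

Monthly rate r = 26%/12 = 2.16667% = 0.0216667.
Level-payment amortization: P = B₀·r / (1 − (1+r)^(−n)) = 3632.98·0.0216667 / (1 − 1.02167^(−18)).
Denominator 1 − (1+r)^(−18) = 0.320117339.
P = 78.7146 / 0.320117339 ≈ 245.89.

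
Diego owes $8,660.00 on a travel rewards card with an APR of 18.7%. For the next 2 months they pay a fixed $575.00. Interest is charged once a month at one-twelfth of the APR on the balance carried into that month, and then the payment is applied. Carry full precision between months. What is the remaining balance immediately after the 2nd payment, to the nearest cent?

$7,773.05

Monthly rate r = 18.7%/12 = 1.55833% = 0.0155833.
Each month: B ← B·(1+r) − $575.00.
Month 1: interest $134.95; balance after payment $8,219.95.
Month 2: interest $128.09; balance after payment $7,773.05.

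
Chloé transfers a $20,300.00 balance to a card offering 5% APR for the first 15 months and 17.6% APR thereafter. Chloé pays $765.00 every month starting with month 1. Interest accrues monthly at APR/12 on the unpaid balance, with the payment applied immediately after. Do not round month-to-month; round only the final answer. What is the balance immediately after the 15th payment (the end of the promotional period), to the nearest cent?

Promo months 1–15 at r₀ = 5%/12 = 0.00416667; months 16+ at r₁ = 17.6%/12 = 0.0146667.
After month 15: iterate B ← B·(1+r₀) − $765.00 for 15 months → $9,790.63.

$9,790.63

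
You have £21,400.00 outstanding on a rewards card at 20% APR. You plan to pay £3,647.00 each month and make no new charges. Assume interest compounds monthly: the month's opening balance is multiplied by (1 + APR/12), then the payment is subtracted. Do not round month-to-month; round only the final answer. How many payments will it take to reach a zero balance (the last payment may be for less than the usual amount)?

7 months

Monthly rate r = 20%/12 = 1.66667% = 0.0166667.
Recurrence: B ← B·(1+r) − £3,647.00.
Month 1: interest £356.67; balance after payment £18,109.67.
Month 2: interest £301.83; balance after payment £14,764.49.
Closed form: n = −ln(1 − rB₀/P)/ln(1+r) = −ln(0.9022)/ln(1.01667) ≈ 6.226, so the balance reaches zero during payment 7.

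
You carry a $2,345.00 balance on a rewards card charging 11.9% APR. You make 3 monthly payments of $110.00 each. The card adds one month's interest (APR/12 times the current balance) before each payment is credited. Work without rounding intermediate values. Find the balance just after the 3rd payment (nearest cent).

$2,082.17

Monthly rate r = 11.9%/12 = 0.991667% = 0.00991667.
Each month: B ← B·(1+r) − $110.00.
Month 1: interest $23.25; balance after payment $2,258.25.
Month 2: interest $22.39; balance after payment $2,170.65.
Month 3: interest $21.53; balance after payment $2,082.17.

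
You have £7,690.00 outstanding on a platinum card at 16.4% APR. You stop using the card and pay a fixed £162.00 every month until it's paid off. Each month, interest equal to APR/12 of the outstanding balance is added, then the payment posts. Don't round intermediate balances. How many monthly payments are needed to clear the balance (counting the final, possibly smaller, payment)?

Monthly rate r = 16.4%/12 = 1.36667% = 0.0136667.
Recurrence: B ← B·(1+r) − £162.00.
Month 1: interest £105.10; balance after payment £7,633.10.
Month 2: interest £104.32; balance after payment £7,575.42.
Closed form: n = −ln(1 − rB₀/P)/ln(1+r) = −ln(0.35126)/ln(1.01367) ≈ 77.076, so the balance reaches zero during payment 78.

78 months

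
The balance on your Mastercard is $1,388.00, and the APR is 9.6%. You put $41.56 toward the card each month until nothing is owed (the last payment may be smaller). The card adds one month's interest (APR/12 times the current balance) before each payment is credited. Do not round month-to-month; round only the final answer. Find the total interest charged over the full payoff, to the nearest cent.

$233.35

Monthly rate r = 9.6%/12 = 0.8% = 0.008.
Payoff takes n = ⌈−ln(1 − rB₀/P)/ln(1+r)⌉ = ⌈39.012⌉ = 40 payments; the last is $0.51.
Total paid = 39·$41.56 + $0.51 = $1,621.35.
Total interest = total paid − principal = $1,621.35 − $1,388.00 = $233.35.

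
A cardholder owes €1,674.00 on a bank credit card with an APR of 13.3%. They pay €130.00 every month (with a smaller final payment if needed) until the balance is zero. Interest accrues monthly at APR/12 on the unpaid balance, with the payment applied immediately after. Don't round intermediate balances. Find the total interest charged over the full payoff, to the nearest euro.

€142

Monthly rate r = 13.3%/12 = 1.10833% = 0.0110833.
Payoff takes n = ⌈−ln(1 − rB₀/P)/ln(1+r)⌉ = ⌈13.971⌉ = 14 payments; the last is €126.21.
Total paid = 13·€130.00 + €126.21 = €1,816.21.
Total interest = total paid − principal = €1,816.21 − €1,674.00 = €142.21.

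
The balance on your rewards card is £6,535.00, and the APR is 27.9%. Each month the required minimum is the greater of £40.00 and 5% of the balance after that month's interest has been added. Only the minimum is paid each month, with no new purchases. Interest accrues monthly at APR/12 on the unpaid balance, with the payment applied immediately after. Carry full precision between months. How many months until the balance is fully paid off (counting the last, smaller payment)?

Monthly rate r = 27.9%/12 = 2.325% = 0.02325.
While 5% of the post-interest balance exceeds £40.00, each month B ← (B·(1+r))·(1 − 0.05), i.e. B shrinks by the factor (1+r)·0.95 = 0.97209.
This holds for months 1–76. Entering month 77 the balance is £760.07; 5% of the post-interest balance is now below £40.00, so the flat £40.00 minimum applies from here.
From month 77 a fixed £40.00 at rate r clears £760.07 in 26 more payments. Total: 76 + 26 = 102 months.

102 months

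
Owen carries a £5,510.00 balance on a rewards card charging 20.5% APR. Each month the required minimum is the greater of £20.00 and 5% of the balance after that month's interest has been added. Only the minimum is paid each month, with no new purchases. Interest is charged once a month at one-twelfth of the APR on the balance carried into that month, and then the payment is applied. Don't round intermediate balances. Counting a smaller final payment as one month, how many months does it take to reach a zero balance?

102 months

Monthly rate r = 20.5%/12 = 1.70833% = 0.0170833.
While 5% of the post-interest balance exceeds £20.00, each month B ← (B·(1+r))·(1 − 0.05), i.e. B shrinks by the factor (1+r)·0.95 = 0.96623.
This holds for months 1–77. Entering month 78 the balance is £391.13; 5% of the post-interest balance is now below £20.00, so the flat £20.00 minimum applies from here.
From month 78 a fixed £20.00 at rate r clears £391.13 in 25 more payments. Total: 77 + 25 = 102 months.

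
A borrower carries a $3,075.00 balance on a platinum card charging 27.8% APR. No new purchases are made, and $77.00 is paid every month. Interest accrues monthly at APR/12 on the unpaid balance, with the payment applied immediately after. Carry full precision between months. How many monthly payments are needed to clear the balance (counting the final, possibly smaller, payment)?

Monthly rate r = 27.8%/12 = 2.31667% = 0.0231667.
Recurrence: B ← B·(1+r) − $77.00.
Month 1: interest $71.24; balance after payment $3,069.24.
Month 2: interest $71.10; balance after payment $3,063.34.
Closed form: n = −ln(1 − rB₀/P)/ln(1+r) = −ln(0.074838)/ln(1.02317) ≈ 113.195, so the balance reaches zero during payment 114.

114 months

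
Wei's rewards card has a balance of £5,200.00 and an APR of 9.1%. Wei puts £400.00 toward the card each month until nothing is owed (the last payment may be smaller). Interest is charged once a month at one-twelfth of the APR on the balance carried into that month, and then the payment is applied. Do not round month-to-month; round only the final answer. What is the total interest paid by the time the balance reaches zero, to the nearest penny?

Monthly rate r = 9.1%/12 = 0.758333% = 0.00758333.
Payoff takes n = ⌈−ln(1 − rB₀/P)/ln(1+r)⌉ = ⌈13.738⌉ = 14 payments; the last is £295.54.
Total paid = 13·£400.00 + £295.54 = £5,495.54.
Total interest = total paid − principal = £5,495.54 − £5,200.00 = £295.54.

£295.54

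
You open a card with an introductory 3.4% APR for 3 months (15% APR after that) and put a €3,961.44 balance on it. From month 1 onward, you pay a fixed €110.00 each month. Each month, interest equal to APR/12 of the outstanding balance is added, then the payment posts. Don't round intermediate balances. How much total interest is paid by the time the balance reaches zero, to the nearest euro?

Promo months 1–3 at r₀ = 3.4%/12 = 0.00283333; months 4+ at r₁ = 15%/12 = 0.0125.
After month 3: iterate B ← B·(1+r₀) − €110.00 for 3 months → €3,664.27.
Then at r₁ with €110.00/mo: n₂ = −ln(1 − r₁·B/P)/ln(1+r₁) ≈ 43.35 → 44 more payments.
Total paid = 46·€110.00 + €38.78 = €5,098.78; interest = €5,098.78 − €3,961.44 = €1,137.34.

€1,137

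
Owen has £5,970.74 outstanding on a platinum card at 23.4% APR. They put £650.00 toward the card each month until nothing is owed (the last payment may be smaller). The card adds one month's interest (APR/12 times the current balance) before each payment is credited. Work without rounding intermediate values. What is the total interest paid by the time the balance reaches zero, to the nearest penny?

Monthly rate r = 23.4%/12 = 1.95% = 0.0195.
Payoff takes n = ⌈−ln(1 − rB₀/P)/ln(1+r)⌉ = ⌈10.220⌉ = 11 payments; the last is £144.39.
Total paid = 10·£650.00 + £144.39 = £6,644.39.
Total interest = total paid − principal = £6,644.39 − £5,970.74 = £673.65.

£673.65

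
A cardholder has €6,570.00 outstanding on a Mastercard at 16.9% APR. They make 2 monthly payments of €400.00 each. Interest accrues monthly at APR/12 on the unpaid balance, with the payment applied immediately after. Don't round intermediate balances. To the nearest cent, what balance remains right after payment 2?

Monthly rate r = 16.9%/12 = 1.40833% = 0.0140833.
Each month: B ← B·(1+r) − €400.00.
Month 1: interest €92.53; balance after payment €6,262.53.
Month 2: interest €88.20; balance after payment €5,950.72.

€5,950.72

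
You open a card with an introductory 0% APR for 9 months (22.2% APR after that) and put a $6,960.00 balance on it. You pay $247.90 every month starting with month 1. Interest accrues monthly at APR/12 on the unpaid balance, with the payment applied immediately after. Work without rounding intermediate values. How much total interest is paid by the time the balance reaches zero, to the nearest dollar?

Promo months 1–9 at r₀ = 0%/12 = 0; months 10+ at r₁ = 22.2%/12 = 0.0185.
After month 9 (no interest yet): B = $6,960.00 − 9·$247.90 = $4,728.90.
Then at r₁ with $247.90/mo: n₂ = −ln(1 − r₁·B/P)/ln(1+r₁) ≈ 23.74 → 24 more payments.
Total paid = 32·$247.90 + $184.99 = $8,117.79; interest = $8,117.79 − $6,960.00 = $1,157.79.

$1,158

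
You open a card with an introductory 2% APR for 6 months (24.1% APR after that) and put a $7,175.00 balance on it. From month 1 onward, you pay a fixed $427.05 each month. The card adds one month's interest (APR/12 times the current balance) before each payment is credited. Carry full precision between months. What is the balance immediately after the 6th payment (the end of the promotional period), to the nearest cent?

Promo months 1–6 at r₀ = 2%/12 = 0.00166667; months 7+ at r₁ = 24.1%/12 = 0.0200833.
After month 6: iterate B ← B·(1+r₀) − $427.05 for 6 months → $4,674.05.

$4,674.05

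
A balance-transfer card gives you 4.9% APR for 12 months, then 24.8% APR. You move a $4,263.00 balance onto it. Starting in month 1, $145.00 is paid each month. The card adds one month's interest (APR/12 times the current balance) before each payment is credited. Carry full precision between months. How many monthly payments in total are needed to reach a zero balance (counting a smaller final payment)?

Promo months 1–12 at r₀ = 4.9%/12 = 0.00408333; months 13+ at r₁ = 24.8%/12 = 0.0206667.
After month 12: iterate B ← B·(1+r₀) − $145.00 for 12 months → $2,697.03.
Then at r₁ with $145.00/mo: n₂ = −ln(1 − r₁·B/P)/ln(1+r₁) ≈ 23.72 → 24 more payments.

36 months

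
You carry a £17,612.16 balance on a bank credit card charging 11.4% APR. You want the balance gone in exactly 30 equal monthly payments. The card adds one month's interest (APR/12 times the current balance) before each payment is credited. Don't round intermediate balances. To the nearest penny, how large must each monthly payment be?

£677.46

Monthly rate r = 11.4%/12 = 0.95% = 0.0095.
Level-payment amortization: P = B₀·r / (1 − (1+r)^(−n)) = 17612.16·0.0095 / (1 − 1.0095^(−30)).
Denominator 1 − (1+r)^(−30) = 0.246973428.
P = 167.316 / 0.246973428 ≈ 677.46.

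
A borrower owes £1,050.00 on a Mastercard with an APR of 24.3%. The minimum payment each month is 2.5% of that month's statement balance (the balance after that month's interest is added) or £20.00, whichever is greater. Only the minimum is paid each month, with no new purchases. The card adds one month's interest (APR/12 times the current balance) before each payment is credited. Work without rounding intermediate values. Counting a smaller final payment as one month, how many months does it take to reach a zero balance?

135 months

Monthly rate r = 24.3%/12 = 2.025% = 0.02025.
While 2.5% of the post-interest balance exceeds £20.00, each month B ← (B·(1+r))·(1 − 0.025), i.e. B shrinks by the factor (1+r)·0.975 = 0.99474.
This holds for months 1–56. Entering month 57 the balance is £781.66; 2.5% of the post-interest balance is now below £20.00, so the flat £20.00 minimum applies from here.
From month 57 a fixed £20.00 at rate r clears £781.66 in 79 more payments. Total: 56 + 79 = 135 months.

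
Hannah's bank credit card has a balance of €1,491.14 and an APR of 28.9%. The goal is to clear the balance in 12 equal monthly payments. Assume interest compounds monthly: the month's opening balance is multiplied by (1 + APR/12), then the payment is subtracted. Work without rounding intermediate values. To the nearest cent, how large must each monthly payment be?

Monthly rate r = 28.9%/12 = 2.40833% = 0.0240833.
Level-payment amortization: P = B₀·r / (1 − (1+r)^(−n)) = 1491.14·0.0240833 / (1 − 1.02408^(−12)).
Denominator 1 − (1+r)^(−12) = 0.248417911.
P = 35.9116 / 0.248417911 ≈ 144.56.

€144.56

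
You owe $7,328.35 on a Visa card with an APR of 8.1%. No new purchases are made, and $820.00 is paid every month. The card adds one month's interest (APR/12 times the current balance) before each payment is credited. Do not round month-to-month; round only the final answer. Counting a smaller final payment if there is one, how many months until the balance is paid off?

10 months

Monthly rate r = 8.1%/12 = 0.675% = 0.00675.
Recurrence: B ← B·(1+r) − $820.00.
Month 1: interest $49.47; balance after payment $6,557.82.
Month 2: interest $44.27; balance after payment $5,782.08.
Closed form: n = −ln(1 − rB₀/P)/ln(1+r) = −ln(0.93968)/ln(1.00675) ≈ 9.249, so the balance reaches zero during payment 10.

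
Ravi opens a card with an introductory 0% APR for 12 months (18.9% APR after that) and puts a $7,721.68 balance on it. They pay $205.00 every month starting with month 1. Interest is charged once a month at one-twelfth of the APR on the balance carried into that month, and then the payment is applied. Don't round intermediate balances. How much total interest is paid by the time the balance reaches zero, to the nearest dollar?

$1,533

Promo months 1–12 at r₀ = 0%/12 = 0; months 13+ at r₁ = 18.9%/12 = 0.01575.
After month 12 (no interest yet): B = $7,721.68 − 12·$205.00 = $5,261.68.
Then at r₁ with $205.00/mo: n₂ = −ln(1 − r₁·B/P)/ln(1+r₁) ≈ 33.14 → 34 more payments.
Total paid = 45·$205.00 + $29.53 = $9,254.53; interest = $9,254.53 − $7,721.68 = $1,532.85.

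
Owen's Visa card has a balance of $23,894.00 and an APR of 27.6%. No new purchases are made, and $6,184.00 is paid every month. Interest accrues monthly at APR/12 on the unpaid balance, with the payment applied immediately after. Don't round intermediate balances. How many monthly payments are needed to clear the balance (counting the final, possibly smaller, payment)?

Monthly rate r = 27.6%/12 = 2.3% = 0.023.
Recurrence: B ← B·(1+r) − $6,184.00.
Month 1: interest $549.56; balance after payment $18,259.56.
Month 2: interest $419.97; balance after payment $12,495.53.
Month 3: interest $287.40; balance after payment $6,598.93.
Month 4: interest $151.78; balance after payment $566.70.
Month 5: interest $13.03; balance after payment $0.00.

5 months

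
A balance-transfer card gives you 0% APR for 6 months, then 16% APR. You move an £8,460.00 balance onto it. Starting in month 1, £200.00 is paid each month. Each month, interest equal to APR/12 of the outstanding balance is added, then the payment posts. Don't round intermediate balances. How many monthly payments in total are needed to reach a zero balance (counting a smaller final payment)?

56 payments

Promo months 1–6 at r₀ = 0%/12 = 0; months 7+ at r₁ = 16%/12 = 0.0133333.
After month 6 (no interest yet): B = £8,460.00 − 6·£200.00 = £7,260.00.
Then at r₁ with £200.00/mo: n₂ = −ln(1 − r₁·B/P)/ln(1+r₁) ≈ 49.95 → 50 more payments.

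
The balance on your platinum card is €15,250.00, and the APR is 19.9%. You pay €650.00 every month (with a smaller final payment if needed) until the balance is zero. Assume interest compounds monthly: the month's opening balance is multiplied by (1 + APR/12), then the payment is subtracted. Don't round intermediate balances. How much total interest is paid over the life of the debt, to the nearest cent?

€4,224.66

Monthly rate r = 19.9%/12 = 1.65833% = 0.0165833.
Payoff takes n = ⌈−ln(1 − rB₀/P)/ln(1+r)⌉ = ⌈29.961⌉ = 30 payments; the last is €624.66.
Total paid = 29·€650.00 + €624.66 = €19,474.66.
Total interest = total paid − principal = €19,474.66 − €15,250.00 = €4,224.66.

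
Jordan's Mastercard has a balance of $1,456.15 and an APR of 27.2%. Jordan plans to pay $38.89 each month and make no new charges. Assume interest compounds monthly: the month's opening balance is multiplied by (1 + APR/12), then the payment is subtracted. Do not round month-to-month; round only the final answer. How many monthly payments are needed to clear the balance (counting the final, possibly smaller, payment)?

Monthly rate r = 27.2%/12 = 2.26667% = 0.0226667.
Recurrence: B ← B·(1+r) − $38.89.
Month 1: interest $33.01; balance after payment $1,450.27.
Month 2: interest $32.87; balance after payment $1,444.25.
Closed form: n = −ln(1 − rB₀/P)/ln(1+r) = −ln(0.1513)/ln(1.02267) ≈ 84.257, so the balance reaches zero during payment 85.

85 payments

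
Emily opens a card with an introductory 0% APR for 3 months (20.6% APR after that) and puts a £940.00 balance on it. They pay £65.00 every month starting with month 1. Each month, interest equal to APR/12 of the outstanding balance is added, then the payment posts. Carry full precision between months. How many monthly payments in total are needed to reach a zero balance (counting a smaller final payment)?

Promo months 1–3 at r₀ = 0%/12 = 0; months 4+ at r₁ = 20.6%/12 = 0.0171667.
After month 3 (no interest yet): B = £940.00 − 3·£65.00 = £745.00.
Then at r₁ with £65.00/mo: n₂ = −ln(1 − r₁·B/P)/ln(1+r₁) ≈ 12.87 → 13 more payments.

16 months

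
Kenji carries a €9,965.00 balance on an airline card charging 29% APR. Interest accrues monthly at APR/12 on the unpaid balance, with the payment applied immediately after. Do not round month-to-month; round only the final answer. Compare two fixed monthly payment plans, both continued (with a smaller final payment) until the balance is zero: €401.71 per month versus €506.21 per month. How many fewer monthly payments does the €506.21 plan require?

11 fewer payments

Monthly rate r = 29%/12 = 2.41667% = 0.0241667.
At €401.71/mo: n = ⌈−ln(1 − rB₀/P)/ln(1+r)⌉ = 39 payments (last €128.93); total interest = total paid − €9,965.00 = €5,428.91.
At €506.21/mo: 28 payments (last €21.74); total interest €3,724.41.
Payments saved = 39 − 28 = 11.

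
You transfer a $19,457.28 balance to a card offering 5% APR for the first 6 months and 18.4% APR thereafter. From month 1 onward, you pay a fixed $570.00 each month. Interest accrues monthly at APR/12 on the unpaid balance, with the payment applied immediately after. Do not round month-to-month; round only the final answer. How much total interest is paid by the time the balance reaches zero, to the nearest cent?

Promo months 1–6 at r₀ = 5%/12 = 0.00416667; months 7+ at r₁ = 18.4%/12 = 0.0153333.
After month 6: iterate B ← B·(1+r₀) − $570.00 for 6 months → $16,492.98.
Then at r₁ with $570.00/mo: n₂ = −ln(1 − r₁·B/P)/ln(1+r₁) ≈ 38.54 → 39 more payments.
Total paid = 44·$570.00 + $306.38 = $25,386.38; interest = $25,386.38 − $19,457.28 = $5,929.10.

$5,929.10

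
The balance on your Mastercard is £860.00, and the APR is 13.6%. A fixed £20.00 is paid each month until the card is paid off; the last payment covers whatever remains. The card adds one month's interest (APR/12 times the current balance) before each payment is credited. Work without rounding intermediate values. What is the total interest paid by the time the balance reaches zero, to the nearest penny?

£325.74

Monthly rate r = 13.6%/12 = 1.13333% = 0.0113333.
Payoff takes n = ⌈−ln(1 − rB₀/P)/ln(1+r)⌉ = ⌈59.286⌉ = 60 payments; the last is £5.74.
Total paid = 59·£20.00 + £5.74 = £1,185.74.
Total interest = total paid − principal = £1,185.74 − £860.00 = £325.74.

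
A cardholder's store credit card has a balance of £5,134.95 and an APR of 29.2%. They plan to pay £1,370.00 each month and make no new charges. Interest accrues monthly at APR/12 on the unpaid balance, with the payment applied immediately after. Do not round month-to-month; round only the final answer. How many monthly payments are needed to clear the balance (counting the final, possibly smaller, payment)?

4 payments

Monthly rate r = 29.2%/12 = 2.43333% = 0.0243333.
Recurrence: B ← B·(1+r) − £1,370.00.
Month 1: interest £124.95; balance after payment £3,889.90.
Month 2: interest £94.65; balance after payment £2,614.55.
Month 3: interest £63.62; balance after payment £1,308.18.
Month 4: interest £31.83; balance after payment £0.00.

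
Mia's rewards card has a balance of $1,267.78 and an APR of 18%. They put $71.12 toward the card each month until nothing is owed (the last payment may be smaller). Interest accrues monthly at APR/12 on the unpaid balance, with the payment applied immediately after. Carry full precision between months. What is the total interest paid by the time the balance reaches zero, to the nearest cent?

Monthly rate r = 18%/12 = 1.5% = 0.015.
Payoff takes n = ⌈−ln(1 − rB₀/P)/ln(1+r)⌉ = ⌈20.898⌉ = 21 payments; the last is $63.91.
Total paid = 20·$71.12 + $63.91 = $1,486.31.
Total interest = total paid − principal = $1,486.31 − $1,267.78 = $218.53.

$218.53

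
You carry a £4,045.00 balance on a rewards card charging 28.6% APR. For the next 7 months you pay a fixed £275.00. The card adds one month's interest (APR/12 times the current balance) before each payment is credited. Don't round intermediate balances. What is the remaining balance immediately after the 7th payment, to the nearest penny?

Monthly rate r = 28.6%/12 = 2.38333% = 0.0238333.
Each month: B ← B·(1+r) − £275.00.
Month 1: interest £96.41; balance after payment £3,866.41.
Month 2: interest £92.15; balance after payment £3,683.56.
Month 3: interest £87.79; balance after payment £3,496.35.
Month 4: interest £83.33; balance after payment £3,304.68.
Month 5: interest £78.76; balance after payment £3,108.44.
Month 6: interest £74.08; balance after payment £2,907.52.
Month 7: interest £69.30; balance after payment £2,701.82.

£2,701.82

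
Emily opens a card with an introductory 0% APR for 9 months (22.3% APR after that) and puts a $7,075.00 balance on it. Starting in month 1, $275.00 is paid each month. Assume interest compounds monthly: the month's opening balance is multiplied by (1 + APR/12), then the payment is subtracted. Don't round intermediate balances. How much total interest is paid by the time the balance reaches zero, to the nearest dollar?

$961

Promo months 1–9 at r₀ = 0%/12 = 0; months 10+ at r₁ = 22.3%/12 = 0.0185833.
After month 9 (no interest yet): B = $7,075.00 − 9·$275.00 = $4,600.00.
Then at r₁ with $275.00/mo: n₂ = −ln(1 − r₁·B/P)/ln(1+r₁) ≈ 20.22 → 21 more payments.
Total paid = 29·$275.00 + $60.75 = $8,035.75; interest = $8,035.75 − $7,075.00 = $960.75.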